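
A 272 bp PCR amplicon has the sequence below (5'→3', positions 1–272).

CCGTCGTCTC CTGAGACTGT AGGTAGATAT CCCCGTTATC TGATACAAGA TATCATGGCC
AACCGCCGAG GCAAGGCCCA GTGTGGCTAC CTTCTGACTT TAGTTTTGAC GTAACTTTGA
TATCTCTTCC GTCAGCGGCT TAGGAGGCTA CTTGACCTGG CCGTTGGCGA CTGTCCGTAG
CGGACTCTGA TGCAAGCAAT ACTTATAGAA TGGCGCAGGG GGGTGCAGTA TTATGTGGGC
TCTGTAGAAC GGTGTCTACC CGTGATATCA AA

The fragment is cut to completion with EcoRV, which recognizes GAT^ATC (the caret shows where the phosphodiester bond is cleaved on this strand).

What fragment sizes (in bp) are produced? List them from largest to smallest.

EcoRV sites (GATATC) start at positions 26, 49, 119, 264.
EcoRV cuts after base 3 of each site, so after positions 28, 51, 121, 266.
Linear molecule, 4 cuts → 5 fragments:
  1–28 → 28 bp
  29–51 → 23 bp
  52–121 → 70 bp
  122–266 → 145 bp
  267–272 → 6 bp
Sorted largest to smallest: 145, 70, 28, 23, 6 bp.

145, 70, 28, 23, 6 bp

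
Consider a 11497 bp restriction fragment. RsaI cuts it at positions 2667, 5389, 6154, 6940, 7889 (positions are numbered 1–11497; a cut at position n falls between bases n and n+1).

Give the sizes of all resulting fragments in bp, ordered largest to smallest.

Linear molecule, 5 cuts → 6 fragments:
  2667 − 0 = 2667 bp
  5389 − 2667 = 2722 bp
  6154 − 5389 = 765 bp
  6940 − 6154 = 786 bp
  7889 − 6940 = 949 bp
  11497 − 7889 = 3608 bp
Sorted largest to smallest: 3608, 2722, 2667, 949, 786, 765 bp.

3608, 2722, 2667, 949, 786, 765 bp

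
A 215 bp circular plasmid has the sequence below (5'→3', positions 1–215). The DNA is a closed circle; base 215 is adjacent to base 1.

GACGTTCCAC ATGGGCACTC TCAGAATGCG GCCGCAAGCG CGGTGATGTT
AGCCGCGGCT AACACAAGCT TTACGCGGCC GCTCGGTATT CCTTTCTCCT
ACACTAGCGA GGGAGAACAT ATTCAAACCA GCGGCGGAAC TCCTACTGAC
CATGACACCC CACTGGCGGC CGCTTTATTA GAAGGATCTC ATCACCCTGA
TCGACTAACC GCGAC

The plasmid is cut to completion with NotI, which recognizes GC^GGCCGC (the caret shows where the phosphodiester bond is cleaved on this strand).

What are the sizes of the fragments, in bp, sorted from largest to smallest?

NotI sites (GCGGCCGC) start at positions 28, 75, 166.
NotI cuts after base 2 of each site, so after positions 29, 76, 167.
Circular molecule, 3 cuts → 3 fragments:
  30–76 → 47 bp
  77–167 → 91 bp
  168–215 then 1–29 → 48 + 29 = 77 bp
Sorted largest to smallest: 91, 77, 47 bp.

91, 77, 47 bp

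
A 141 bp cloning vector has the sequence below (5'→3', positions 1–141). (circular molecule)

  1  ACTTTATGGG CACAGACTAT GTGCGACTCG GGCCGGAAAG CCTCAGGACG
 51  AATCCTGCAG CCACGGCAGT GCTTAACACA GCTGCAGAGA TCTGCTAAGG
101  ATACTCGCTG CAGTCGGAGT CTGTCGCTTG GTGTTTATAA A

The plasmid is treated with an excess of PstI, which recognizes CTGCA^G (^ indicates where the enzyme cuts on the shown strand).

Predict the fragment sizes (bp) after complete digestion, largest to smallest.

PstI sites (CTGCAG) start at positions 55, 82, 108.
PstI cuts after base 5 of each site (before the last base), so after positions 59, 86, 112.
Circular molecule, 3 cuts → 3 fragments:
  60–86 → 27 bp
  87–112 → 26 bp
  113–141 then 1–59 → 29 + 59 = 88 bp
Sorted largest to smallest: 88, 27, 26 bp.

88, 27, 26 bp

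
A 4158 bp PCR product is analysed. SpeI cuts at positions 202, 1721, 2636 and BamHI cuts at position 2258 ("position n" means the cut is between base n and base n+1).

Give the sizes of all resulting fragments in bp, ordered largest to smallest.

Combined cut positions (sorted): 202, 1721, 2258, 2636.
Linear molecule, 4 cuts → 5 fragments:
  202 − 0 = 202 bp
  1721 − 202 = 1519 bp
  2258 − 1721 = 537 bp
  2636 − 2258 = 378 bp
  4158 − 2636 = 1522 bp
Sorted largest to smallest: 1522, 1519, 537, 378, 202 bp.

1522, 1519, 537, 378, 202 bp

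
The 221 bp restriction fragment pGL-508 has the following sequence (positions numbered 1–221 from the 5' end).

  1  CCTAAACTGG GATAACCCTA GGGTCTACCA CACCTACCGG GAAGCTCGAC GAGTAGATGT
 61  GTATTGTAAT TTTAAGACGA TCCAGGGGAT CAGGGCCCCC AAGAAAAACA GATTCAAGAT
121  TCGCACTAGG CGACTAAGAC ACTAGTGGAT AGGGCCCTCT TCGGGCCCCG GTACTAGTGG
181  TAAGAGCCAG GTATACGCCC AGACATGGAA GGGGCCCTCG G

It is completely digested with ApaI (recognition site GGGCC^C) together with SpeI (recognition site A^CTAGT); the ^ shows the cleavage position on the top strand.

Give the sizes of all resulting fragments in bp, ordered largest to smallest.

ApaI sites (GGGCCC) start at positions 93, 152, 163, 212.
ApaI cuts after base 5 of each site (before the last base), so after positions 97, 156, 167, 216.
SpeI sites (ACTAGT) start at positions 141, 173.
SpeI cuts after the first base of each site, so after positions 141, 173.
Combined cut positions: 97, 141, 156, 167, 173, 216.
Linear molecule, 6 cuts → 7 fragments:
  1–97 → 97 bp
  98–141 → 44 bp
  142–156 → 15 bp
  157–167 → 11 bp
  168–173 → 6 bp
  174–216 → 43 bp
  217–221 → 5 bp
Sorted largest to smallest: 97, 44, 43, 15, 11, 6, 5 bp.

97, 44, 43, 15, 11, 6, 5 bp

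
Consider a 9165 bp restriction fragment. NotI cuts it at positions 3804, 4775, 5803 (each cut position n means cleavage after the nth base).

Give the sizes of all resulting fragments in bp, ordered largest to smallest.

Linear molecule, 3 cuts → 4 fragments:
  3804 − 0 = 3804 bp
  4775 − 3804 = 971 bp
  5803 − 4775 = 1028 bp
  9165 − 5803 = 3362 bp
Sorted largest to smallest: 3804, 3362, 1028, 971 bp.

3804, 3362, 1028, 971 bp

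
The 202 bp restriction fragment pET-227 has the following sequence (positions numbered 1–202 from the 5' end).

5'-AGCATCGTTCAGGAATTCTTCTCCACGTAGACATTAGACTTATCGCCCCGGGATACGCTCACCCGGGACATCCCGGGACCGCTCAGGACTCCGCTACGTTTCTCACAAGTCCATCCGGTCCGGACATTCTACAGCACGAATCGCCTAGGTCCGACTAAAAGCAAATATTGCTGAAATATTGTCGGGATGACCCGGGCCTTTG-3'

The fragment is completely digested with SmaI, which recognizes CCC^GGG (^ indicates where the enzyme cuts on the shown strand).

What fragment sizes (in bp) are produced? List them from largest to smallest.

119, 49, 15, 10, 9 bp

SmaI sites (CCCGGG) start at positions 47, 62, 72, 191.
SmaI cuts after base 3 of each site, so after positions 49, 64, 74, 193.
Linear molecule, 4 cuts → 5 fragments:
  1–49 → 49 bp
  50–64 → 15 bp
  65–74 → 10 bp
  75–193 → 119 bp
  194–202 → 9 bp
Sorted largest to smallest: 119, 49, 15, 10, 9 bp.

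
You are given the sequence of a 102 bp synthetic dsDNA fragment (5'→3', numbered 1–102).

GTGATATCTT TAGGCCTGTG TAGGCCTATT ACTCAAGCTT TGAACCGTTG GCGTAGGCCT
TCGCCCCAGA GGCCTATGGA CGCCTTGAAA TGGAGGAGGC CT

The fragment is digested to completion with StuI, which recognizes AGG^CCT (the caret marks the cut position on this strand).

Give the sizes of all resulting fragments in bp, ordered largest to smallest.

StuI sites (AGGCCT) start at positions 12, 22, 55, 70, 97.
StuI cuts after base 3 of each site, so after positions 14, 24, 57, 72, 99.
Linear molecule, 5 cuts → 6 fragments:
  1–14 → 14 bp
  15–24 → 10 bp
  25–57 → 33 bp
  58–72 → 15 bp
  73–99 → 27 bp
  100–102 → 3 bp
Sorted largest to smallest: 33, 27, 15, 14, 10, 3 bp.

33, 27, 15, 14, 10, 3 bp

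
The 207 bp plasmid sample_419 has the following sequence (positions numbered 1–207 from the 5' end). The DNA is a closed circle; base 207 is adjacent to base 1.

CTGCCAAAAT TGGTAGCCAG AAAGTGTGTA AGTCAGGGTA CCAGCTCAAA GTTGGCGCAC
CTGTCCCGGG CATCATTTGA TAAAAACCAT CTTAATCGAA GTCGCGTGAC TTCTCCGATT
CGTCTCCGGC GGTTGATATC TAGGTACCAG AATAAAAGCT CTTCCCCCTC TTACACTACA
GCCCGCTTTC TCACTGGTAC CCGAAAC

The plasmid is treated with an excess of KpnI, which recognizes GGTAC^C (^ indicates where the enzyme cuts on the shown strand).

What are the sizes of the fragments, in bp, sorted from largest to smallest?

KpnI sites (GGTACC) start at positions 37, 143, 196.
KpnI cuts after base 5 of each site (before the last base), so after positions 41, 147, 200.
Circular molecule, 3 cuts → 3 fragments:
  42–147 → 106 bp
  148–200 → 53 bp
  201–207 then 1–41 → 7 + 41 = 48 bp
Sorted largest to smallest: 106, 53, 48 bp.

106, 53, 48 bp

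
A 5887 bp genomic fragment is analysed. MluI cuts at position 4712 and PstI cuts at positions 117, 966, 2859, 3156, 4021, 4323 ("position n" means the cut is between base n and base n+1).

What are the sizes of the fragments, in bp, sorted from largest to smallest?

1893, 1175, 865, 849, 389, 302, 297, 117 bp

Combined cut positions (sorted): 117, 966, 2859, 3156, 4021, 4323, 4712.
Linear molecule, 7 cuts → 8 fragments:
  117 − 0 = 117 bp
  966 − 117 = 849 bp
  2859 − 966 = 1893 bp
  3156 − 2859 = 297 bp
  4021 − 3156 = 865 bp
  4323 − 4021 = 302 bp
  4712 − 4323 = 389 bp
  5887 − 4712 = 1175 bp
Sorted largest to smallest: 1893, 1175, 865, 849, 389, 302, 297, 117 bp.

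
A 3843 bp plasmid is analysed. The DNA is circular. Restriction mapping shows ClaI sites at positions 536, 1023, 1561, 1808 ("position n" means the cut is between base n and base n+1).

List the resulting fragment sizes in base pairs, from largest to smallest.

Circular molecule, 4 cuts → 4 fragments:
  1023 − 536 = 487 bp
  1561 − 1023 = 538 bp
  1808 − 1561 = 247 bp
  wrap: 3843 − 1808 + 536 = 2571 bp
Sorted largest to smallest: 2571, 538, 487, 247 bp.

2571, 538, 487, 247 bp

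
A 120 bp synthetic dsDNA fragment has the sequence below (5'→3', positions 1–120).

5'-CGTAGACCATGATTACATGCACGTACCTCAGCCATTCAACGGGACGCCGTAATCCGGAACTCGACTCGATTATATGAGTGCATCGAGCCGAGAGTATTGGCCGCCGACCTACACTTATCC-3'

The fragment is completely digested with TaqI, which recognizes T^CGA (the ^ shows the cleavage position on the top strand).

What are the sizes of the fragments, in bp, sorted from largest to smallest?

61, 37, 17, 5 bp

TaqI sites (TCGA) start at positions 61, 66, 83.
TaqI cuts after the first base of each site, so after positions 61, 66, 83.
Linear molecule, 3 cuts → 4 fragments:
  1–61 → 61 bp
  62–66 → 5 bp
  67–83 → 17 bp
  84–120 → 37 bp
Sorted largest to smallest: 61, 37, 17, 5 bp.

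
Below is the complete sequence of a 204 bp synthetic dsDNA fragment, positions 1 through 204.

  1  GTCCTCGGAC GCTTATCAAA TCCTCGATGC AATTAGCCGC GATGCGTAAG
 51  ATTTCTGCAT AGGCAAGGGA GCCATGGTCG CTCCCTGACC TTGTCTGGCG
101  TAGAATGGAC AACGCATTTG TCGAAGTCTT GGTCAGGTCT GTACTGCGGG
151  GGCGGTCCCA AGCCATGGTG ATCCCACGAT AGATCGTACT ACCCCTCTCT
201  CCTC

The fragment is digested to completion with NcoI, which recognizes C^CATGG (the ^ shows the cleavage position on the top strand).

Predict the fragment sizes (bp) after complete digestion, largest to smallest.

NcoI sites (CCATGG) start at positions 72, 163.
NcoI cuts after the first base of each site, so after positions 72, 163.
Linear molecule, 2 cuts → 3 fragments:
  1–72 → 72 bp
  73–163 → 91 bp
  164–204 → 41 bp
Sorted largest to smallest: 91, 72, 41 bp.

91, 72, 41 bp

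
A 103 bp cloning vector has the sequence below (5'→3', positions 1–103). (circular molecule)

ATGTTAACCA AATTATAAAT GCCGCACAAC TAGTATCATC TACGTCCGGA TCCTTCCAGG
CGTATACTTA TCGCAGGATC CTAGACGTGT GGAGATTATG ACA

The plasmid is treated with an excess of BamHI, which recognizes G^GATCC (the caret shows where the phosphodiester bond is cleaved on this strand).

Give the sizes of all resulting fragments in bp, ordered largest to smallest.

75, 28 bp

BamHI sites (GGATCC) start at positions 48, 76.
BamHI cuts after the first base of each site, so after positions 48, 76.
Circular molecule, 2 cuts → 2 fragments:
  49–76 → 28 bp
  77–103 then 1–48 → 27 + 48 = 75 bp
Sorted largest to smallest: 75, 28 bp.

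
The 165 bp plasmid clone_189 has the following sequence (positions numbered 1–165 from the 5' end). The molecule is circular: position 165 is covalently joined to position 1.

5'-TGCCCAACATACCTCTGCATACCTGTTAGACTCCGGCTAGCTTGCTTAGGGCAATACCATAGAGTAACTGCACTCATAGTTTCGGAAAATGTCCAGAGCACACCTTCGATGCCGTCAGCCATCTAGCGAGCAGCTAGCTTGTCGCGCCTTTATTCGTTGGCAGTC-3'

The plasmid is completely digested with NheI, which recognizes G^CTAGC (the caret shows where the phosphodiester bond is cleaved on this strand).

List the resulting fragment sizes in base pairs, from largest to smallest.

NheI sites (GCTAGC) start at positions 36, 133.
NheI cuts after the first base of each site, so after positions 36, 133.
Circular molecule, 2 cuts → 2 fragments:
  37–133 → 97 bp
  134–165 then 1–36 → 32 + 36 = 68 bp
Sorted largest to smallest: 97, 68 bp.

97, 68 bp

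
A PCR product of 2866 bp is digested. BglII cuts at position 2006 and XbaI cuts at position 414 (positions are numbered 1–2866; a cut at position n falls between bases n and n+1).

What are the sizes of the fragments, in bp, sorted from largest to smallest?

1592, 860, 414 bp

Combined cut positions (sorted): 414, 2006.
Linear molecule, 2 cuts → 3 fragments:
  414 − 0 = 414 bp
  2006 − 414 = 1592 bp
  2866 − 2006 = 860 bp
Sorted largest to smallest: 1592, 860, 414 bp.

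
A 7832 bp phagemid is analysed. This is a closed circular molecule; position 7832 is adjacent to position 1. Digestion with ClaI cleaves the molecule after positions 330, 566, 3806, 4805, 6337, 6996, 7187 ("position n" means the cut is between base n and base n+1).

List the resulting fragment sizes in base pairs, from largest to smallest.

3240, 1532, 999, 975, 659, 236, 191 bp

Circular molecule, 7 cuts → 7 fragments:
  566 − 330 = 236 bp
  3806 − 566 = 3240 bp
  4805 − 3806 = 999 bp
  6337 − 4805 = 1532 bp
  6996 − 6337 = 659 bp
  7187 − 6996 = 191 bp
  wrap: 7832 − 7187 + 330 = 975 bp
Sorted largest to smallest: 3240, 1532, 999, 975, 659, 236, 191 bp.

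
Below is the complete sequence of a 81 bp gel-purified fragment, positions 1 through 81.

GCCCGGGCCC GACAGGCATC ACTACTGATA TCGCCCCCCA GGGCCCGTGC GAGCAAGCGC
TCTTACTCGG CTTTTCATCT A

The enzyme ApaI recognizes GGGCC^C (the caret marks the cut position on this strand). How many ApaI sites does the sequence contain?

GGGCCC occurs starting at positions 5, 41.
ApaI cuts at 2 sites.

2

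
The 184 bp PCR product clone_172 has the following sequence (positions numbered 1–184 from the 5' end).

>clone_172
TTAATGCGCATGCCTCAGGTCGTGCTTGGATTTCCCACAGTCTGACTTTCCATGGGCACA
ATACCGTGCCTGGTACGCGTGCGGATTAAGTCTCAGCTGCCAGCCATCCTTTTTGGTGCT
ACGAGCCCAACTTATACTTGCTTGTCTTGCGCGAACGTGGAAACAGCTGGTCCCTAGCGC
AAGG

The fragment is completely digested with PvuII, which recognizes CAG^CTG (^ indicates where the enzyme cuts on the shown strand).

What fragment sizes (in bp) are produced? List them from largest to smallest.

96, 70, 18 bp

PvuII sites (CAGCTG) start at positions 94, 164.
PvuII cuts after base 3 of each site, so after positions 96, 166.
Linear molecule, 2 cuts → 3 fragments:
  1–96 → 96 bp
  97–166 → 70 bp
  167–184 → 18 bp
Sorted largest to smallest: 96, 70, 18 bp.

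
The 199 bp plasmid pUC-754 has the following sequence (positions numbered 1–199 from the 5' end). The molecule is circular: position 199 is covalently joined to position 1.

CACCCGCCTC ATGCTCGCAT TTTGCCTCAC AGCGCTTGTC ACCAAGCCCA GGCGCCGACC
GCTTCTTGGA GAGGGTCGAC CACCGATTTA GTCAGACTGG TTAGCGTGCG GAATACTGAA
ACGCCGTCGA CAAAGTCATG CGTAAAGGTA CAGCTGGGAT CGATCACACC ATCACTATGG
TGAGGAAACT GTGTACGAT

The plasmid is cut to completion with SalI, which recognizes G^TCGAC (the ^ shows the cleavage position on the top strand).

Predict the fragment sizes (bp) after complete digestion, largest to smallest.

148, 51 bp

SalI sites (GTCGAC) start at positions 75, 126.
SalI cuts after the first base of each site, so after positions 75, 126.
Circular molecule, 2 cuts → 2 fragments:
  76–126 → 51 bp
  127–199 then 1–75 → 73 + 75 = 148 bp
Sorted largest to smallest: 148, 51 bp.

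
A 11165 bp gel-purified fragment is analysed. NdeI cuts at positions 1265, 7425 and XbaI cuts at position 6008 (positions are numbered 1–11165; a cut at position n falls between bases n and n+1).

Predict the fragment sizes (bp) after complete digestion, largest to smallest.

4743, 3740, 1417, 1265 bp

Combined cut positions (sorted): 1265, 6008, 7425.
Linear molecule, 3 cuts → 4 fragments:
  1265 − 0 = 1265 bp
  6008 − 1265 = 4743 bp
  7425 − 6008 = 1417 bp
  11165 − 7425 = 3740 bp
Sorted largest to smallest: 4743, 3740, 1417, 1265 bp.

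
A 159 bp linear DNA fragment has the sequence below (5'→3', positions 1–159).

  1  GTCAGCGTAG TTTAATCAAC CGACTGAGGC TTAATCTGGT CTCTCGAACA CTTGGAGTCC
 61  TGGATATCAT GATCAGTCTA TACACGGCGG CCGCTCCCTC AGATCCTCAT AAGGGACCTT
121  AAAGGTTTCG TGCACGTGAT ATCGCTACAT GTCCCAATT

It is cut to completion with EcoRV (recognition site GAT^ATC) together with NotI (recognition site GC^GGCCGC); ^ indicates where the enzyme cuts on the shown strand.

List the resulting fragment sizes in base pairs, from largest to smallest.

65, 52, 23, 19 bp

EcoRV sites (GATATC) start at positions 63, 138.
EcoRV cuts after base 3 of each site, so after positions 65, 140.
The NotI site (GCGGCCGC) starts at position 87.
NotI cuts after base 2 of each site, so after position 88.
Combined cut positions: 65, 88, 140.
Linear molecule, 3 cuts → 4 fragments:
  1–65 → 65 bp
  66–88 → 23 bp
  89–140 → 52 bp
  141–159 → 19 bp
Sorted largest to smallest: 65, 52, 23, 19 bp.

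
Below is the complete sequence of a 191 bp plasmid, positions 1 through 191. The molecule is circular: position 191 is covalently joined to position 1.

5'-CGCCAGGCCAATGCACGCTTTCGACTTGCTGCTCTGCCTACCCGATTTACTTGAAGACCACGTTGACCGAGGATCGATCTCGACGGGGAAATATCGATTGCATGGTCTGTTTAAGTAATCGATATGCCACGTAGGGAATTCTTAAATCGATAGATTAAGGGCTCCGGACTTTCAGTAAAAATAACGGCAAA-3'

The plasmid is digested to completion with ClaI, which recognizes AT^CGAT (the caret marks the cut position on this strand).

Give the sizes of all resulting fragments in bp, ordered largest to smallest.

118, 28, 25, 20 bp

ClaI sites (ATCGAT) start at positions 73, 93, 118, 146.
ClaI cuts after base 2 of each site, so after positions 74, 94, 119, 147.
Circular molecule, 4 cuts → 4 fragments:
  75–94 → 20 bp
  95–119 → 25 bp
  120–147 → 28 bp
  148–191 then 1–74 → 44 + 74 = 118 bp
Sorted largest to smallest: 118, 28, 25, 20 bp.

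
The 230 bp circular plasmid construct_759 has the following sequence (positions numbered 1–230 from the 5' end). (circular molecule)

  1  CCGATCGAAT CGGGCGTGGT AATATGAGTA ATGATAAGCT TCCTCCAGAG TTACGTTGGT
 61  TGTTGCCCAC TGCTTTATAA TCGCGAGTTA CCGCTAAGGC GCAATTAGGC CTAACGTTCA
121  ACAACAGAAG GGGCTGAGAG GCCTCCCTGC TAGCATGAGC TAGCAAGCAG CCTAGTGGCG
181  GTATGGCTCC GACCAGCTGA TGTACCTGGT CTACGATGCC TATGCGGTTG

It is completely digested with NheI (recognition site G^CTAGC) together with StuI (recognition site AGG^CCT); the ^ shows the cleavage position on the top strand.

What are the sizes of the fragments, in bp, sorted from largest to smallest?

180, 32, 10, 8 bp

NheI sites (GCTAGC) start at positions 149, 159.
NheI cuts after the first base of each site, so after positions 149, 159.
StuI sites (AGGCCT) start at positions 107, 139.
StuI cuts after base 3 of each site, so after positions 109, 141.
Combined cut positions: 109, 141, 149, 159.
Circular molecule, 4 cuts → 4 fragments:
  110–141 → 32 bp
  142–149 → 8 bp
  150–159 → 10 bp
  160–230 then 1–109 → 71 + 109 = 180 bp
Sorted largest to smallest: 180, 32, 10, 8 bp.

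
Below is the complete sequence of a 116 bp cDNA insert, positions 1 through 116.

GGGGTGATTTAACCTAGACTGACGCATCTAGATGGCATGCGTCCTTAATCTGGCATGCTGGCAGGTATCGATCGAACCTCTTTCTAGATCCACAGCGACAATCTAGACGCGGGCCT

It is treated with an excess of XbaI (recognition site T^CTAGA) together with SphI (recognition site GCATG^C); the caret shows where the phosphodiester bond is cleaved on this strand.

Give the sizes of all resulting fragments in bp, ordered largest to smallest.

27, 26, 19, 18, 14, 12 bp

XbaI sites (TCTAGA) start at positions 27, 83, 102.
XbaI cuts after the first base of each site, so after positions 27, 83, 102.
SphI sites (GCATGC) start at positions 35, 53.
SphI cuts after base 5 of each site (before the last base), so after positions 39, 57.
Combined cut positions: 27, 39, 57, 83, 102.
Linear molecule, 5 cuts → 6 fragments:
  1–27 → 27 bp
  28–39 → 12 bp
  40–57 → 18 bp
  58–83 → 26 bp
  84–102 → 19 bp
  103–116 → 14 bp
Sorted largest to smallest: 27, 26, 19, 18, 14, 12 bp.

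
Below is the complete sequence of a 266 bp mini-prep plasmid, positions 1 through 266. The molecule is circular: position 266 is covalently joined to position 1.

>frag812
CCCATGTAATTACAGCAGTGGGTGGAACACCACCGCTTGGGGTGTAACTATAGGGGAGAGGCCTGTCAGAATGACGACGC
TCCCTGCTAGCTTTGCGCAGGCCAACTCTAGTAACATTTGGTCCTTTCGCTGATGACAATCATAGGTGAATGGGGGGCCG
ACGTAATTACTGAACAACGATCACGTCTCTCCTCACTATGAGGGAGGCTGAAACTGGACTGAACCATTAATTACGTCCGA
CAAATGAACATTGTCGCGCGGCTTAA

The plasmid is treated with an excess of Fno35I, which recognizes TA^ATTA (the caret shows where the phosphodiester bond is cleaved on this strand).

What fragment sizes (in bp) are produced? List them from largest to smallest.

157, 64, 45 bp

Fno35I sites (TAATTA) start at positions 7, 164, 228.
Fno35I cuts after base 2 of each site, so after positions 8, 165, 229.
Circular molecule, 3 cuts → 3 fragments:
  9–165 → 157 bp
  166–229 → 64 bp
  230–266 then 1–8 → 37 + 8 = 45 bp
Sorted largest to smallest: 157, 64, 45 bp.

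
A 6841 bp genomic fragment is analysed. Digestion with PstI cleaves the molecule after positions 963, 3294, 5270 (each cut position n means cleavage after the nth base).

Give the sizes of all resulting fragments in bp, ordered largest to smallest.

2331, 1976, 1571, 963 bp

Linear molecule, 3 cuts → 4 fragments:
  963 − 0 = 963 bp
  3294 − 963 = 2331 bp
  5270 − 3294 = 1976 bp
  6841 − 5270 = 1571 bp
Sorted largest to smallest: 2331, 1976, 1571, 963 bp.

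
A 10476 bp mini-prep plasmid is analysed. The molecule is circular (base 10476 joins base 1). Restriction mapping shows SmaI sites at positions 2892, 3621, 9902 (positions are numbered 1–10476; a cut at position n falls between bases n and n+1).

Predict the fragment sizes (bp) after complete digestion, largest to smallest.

6281, 3466, 729 bp

Circular molecule, 3 cuts → 3 fragments:
  3621 − 2892 = 729 bp
  9902 − 3621 = 6281 bp
  wrap: 10476 − 9902 + 2892 = 3466 bp
Sorted largest to smallest: 6281, 3466, 729 bp.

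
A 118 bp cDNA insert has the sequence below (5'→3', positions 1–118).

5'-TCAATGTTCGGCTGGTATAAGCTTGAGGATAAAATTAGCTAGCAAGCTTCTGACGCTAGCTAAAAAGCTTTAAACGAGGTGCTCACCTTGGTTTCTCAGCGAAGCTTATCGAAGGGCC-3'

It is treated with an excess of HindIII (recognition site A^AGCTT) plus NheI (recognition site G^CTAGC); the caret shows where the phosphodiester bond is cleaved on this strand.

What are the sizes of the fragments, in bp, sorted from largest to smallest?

HindIII sites (AAGCTT) start at positions 19, 44, 65, 102.
HindIII cuts after the first base of each site, so after positions 19, 44, 65, 102.
NheI sites (GCTAGC) start at positions 38, 55.
NheI cuts after the first base of each site, so after positions 38, 55.
Combined cut positions: 19, 38, 44, 55, 65, 102.
Linear molecule, 6 cuts → 7 fragments:
  1–19 → 19 bp
  20–38 → 19 bp
  39–44 → 6 bp
  45–55 → 11 bp
  56–65 → 10 bp
  66–102 → 37 bp
  103–118 → 16 bp
Sorted largest to smallest: 37, 19, 19, 16, 11, 10, 6 bp.

37, 19, 19, 16, 11, 10, 6 bp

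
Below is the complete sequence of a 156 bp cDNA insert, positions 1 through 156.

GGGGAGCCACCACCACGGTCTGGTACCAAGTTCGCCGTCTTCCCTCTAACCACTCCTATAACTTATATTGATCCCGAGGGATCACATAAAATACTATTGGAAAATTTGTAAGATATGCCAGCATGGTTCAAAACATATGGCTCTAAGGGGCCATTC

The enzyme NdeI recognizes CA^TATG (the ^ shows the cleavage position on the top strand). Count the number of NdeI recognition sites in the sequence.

CATATG occurs starting at position 134.
NdeI cuts at 1 site.

1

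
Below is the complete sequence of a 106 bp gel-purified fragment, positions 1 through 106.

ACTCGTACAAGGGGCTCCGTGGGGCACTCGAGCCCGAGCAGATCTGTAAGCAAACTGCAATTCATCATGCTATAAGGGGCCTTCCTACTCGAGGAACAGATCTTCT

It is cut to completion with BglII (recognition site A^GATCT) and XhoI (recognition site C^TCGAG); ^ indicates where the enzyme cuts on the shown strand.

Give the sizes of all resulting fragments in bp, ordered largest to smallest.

48, 27, 13, 10, 8 bp

BglII sites (AGATCT) start at positions 40, 98.
BglII cuts after the first base of each site, so after positions 40, 98.
XhoI sites (CTCGAG) start at positions 27, 88.
XhoI cuts after the first base of each site, so after positions 27, 88.
Combined cut positions: 27, 40, 88, 98.
Linear molecule, 4 cuts → 5 fragments:
  1–27 → 27 bp
  28–40 → 13 bp
  41–88 → 48 bp
  89–98 → 10 bp
  99–106 → 8 bp
Sorted largest to smallest: 48, 27, 13, 10, 8 bp.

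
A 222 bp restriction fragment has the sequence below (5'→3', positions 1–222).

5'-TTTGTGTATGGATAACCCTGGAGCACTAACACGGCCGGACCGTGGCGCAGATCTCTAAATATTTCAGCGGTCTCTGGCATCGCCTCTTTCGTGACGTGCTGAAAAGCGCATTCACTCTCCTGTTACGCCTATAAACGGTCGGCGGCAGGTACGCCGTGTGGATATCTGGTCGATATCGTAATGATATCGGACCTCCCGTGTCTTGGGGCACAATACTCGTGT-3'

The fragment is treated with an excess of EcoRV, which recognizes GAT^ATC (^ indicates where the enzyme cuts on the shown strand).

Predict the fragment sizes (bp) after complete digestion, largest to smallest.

163, 37, 11, 11 bp

EcoRV sites (GATATC) start at positions 161, 172, 183.
EcoRV cuts after base 3 of each site, so after positions 163, 174, 185.
Linear molecule, 3 cuts → 4 fragments:
  1–163 → 163 bp
  164–174 → 11 bp
  175–185 → 11 bp
  186–222 → 37 bp
Sorted largest to smallest: 163, 37, 11, 11 bp.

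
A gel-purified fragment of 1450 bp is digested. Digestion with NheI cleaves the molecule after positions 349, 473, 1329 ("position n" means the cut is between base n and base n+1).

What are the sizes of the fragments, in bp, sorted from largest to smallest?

856, 349, 124, 121 bp

Linear molecule, 3 cuts → 4 fragments:
  349 − 0 = 349 bp
  473 − 349 = 124 bp
  1329 − 473 = 856 bp
  1450 − 1329 = 121 bp
Sorted largest to smallest: 856, 349, 124, 121 bp.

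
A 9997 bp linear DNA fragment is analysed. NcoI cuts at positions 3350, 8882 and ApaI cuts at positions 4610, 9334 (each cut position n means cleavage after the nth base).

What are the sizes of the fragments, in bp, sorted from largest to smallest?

Combined cut positions (sorted): 3350, 4610, 8882, 9334.
Linear molecule, 4 cuts → 5 fragments:
  3350 − 0 = 3350 bp
  4610 − 3350 = 1260 bp
  8882 − 4610 = 4272 bp
  9334 − 8882 = 452 bp
  9997 − 9334 = 663 bp
Sorted largest to smallest: 4272, 3350, 1260, 663, 452 bp.

4272, 3350, 1260, 663, 452 bp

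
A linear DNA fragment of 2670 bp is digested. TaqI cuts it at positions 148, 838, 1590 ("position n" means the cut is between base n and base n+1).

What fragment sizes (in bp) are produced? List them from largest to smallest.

Linear molecule, 3 cuts → 4 fragments:
  148 − 0 = 148 bp
  838 − 148 = 690 bp
  1590 − 838 = 752 bp
  2670 − 1590 = 1080 bp
Sorted largest to smallest: 1080, 752, 690, 148 bp.

1080, 752, 690, 148 bp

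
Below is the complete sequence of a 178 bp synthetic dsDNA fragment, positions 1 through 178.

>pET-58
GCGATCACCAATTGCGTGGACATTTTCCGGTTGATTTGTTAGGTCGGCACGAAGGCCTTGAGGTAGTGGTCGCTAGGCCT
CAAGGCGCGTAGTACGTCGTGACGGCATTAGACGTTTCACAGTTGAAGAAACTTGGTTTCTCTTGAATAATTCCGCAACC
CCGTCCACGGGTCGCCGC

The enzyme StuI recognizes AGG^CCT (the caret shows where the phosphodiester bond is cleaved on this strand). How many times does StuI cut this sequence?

2

AGGCCT occurs starting at positions 53, 75.
StuI cuts at 2 sites.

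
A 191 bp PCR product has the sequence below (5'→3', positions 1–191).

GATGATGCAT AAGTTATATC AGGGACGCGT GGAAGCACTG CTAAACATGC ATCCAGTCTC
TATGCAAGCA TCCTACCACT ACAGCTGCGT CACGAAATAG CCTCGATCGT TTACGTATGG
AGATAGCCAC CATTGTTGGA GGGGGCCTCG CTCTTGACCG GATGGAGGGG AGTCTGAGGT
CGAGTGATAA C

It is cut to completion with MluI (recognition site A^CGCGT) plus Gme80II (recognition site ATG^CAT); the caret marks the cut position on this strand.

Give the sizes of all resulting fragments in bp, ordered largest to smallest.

142, 24, 18, 7 bp

The MluI site (ACGCGT) starts at position 25.
MluI cuts after the first base of each site, so after position 25.
Gme80II sites (ATGCAT) start at positions 5, 47.
Gme80II cuts after base 3 of each site, so after positions 7, 49.
Combined cut positions: 7, 25, 49.
Linear molecule, 3 cuts → 4 fragments:
  1–7 → 7 bp
  8–25 → 18 bp
  26–49 → 24 bp
  50–191 → 142 bp
Sorted largest to smallest: 142, 24, 18, 7 bp.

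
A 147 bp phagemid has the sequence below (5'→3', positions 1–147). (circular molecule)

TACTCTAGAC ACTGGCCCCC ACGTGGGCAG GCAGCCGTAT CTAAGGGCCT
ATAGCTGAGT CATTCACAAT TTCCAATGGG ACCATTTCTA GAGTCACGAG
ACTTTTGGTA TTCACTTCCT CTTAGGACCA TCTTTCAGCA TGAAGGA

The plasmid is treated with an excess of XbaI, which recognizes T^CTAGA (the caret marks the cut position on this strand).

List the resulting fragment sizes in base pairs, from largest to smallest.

XbaI sites (TCTAGA) start at positions 4, 87.
XbaI cuts after the first base of each site, so after positions 4, 87.
Circular molecule, 2 cuts → 2 fragments:
  5–87 → 83 bp
  88–147 then 1–4 → 60 + 4 = 64 bp
Sorted largest to smallest: 83, 64 bp.

83, 64 bp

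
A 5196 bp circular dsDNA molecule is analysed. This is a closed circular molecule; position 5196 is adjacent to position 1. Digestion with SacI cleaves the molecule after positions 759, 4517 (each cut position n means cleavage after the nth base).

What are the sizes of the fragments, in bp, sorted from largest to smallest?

3758, 1438 bp

Circular molecule, 2 cuts → 2 fragments:
  4517 − 759 = 3758 bp
  wrap: 5196 − 4517 + 759 = 1438 bp
Sorted largest to smallest: 3758, 1438 bp.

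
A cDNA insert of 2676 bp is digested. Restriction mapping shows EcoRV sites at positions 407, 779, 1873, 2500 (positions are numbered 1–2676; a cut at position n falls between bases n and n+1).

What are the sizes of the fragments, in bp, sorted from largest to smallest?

Linear molecule, 4 cuts → 5 fragments:
  407 − 0 = 407 bp
  779 − 407 = 372 bp
  1873 − 779 = 1094 bp
  2500 − 1873 = 627 bp
  2676 − 2500 = 176 bp
Sorted largest to smallest: 1094, 627, 407, 372, 176 bp.

1094, 627, 407, 372, 176 bp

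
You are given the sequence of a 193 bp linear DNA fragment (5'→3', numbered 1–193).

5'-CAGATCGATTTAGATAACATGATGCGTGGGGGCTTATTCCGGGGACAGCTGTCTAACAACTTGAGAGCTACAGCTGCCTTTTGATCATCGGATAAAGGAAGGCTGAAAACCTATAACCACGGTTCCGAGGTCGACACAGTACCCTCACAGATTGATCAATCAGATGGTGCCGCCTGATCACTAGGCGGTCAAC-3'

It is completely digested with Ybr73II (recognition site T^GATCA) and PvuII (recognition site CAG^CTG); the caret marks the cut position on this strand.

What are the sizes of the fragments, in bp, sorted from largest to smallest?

Ybr73II sites (TGATCA) start at positions 82, 153, 175.
Ybr73II cuts after the first base of each site, so after positions 82, 153, 175.
PvuII sites (CAGCTG) start at positions 46, 71.
PvuII cuts after base 3 of each site, so after positions 48, 73.
Combined cut positions: 48, 73, 82, 153, 175.
Linear molecule, 5 cuts → 6 fragments:
  1–48 → 48 bp
  49–73 → 25 bp
  74–82 → 9 bp
  83–153 → 71 bp
  154–175 → 22 bp
  176–193 → 18 bp
Sorted largest to smallest: 71, 48, 25, 22, 18, 9 bp.

71, 48, 25, 22, 18, 9 bp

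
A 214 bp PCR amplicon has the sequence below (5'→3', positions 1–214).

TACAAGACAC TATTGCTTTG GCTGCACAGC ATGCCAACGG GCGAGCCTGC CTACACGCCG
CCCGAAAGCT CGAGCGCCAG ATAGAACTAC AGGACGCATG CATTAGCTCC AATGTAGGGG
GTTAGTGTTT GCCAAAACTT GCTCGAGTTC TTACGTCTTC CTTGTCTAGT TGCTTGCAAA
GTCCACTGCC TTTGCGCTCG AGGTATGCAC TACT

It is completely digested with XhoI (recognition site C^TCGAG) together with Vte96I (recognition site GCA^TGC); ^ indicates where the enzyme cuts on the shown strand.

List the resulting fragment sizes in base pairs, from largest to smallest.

55, 44, 38, 31, 29, 17 bp

XhoI sites (CTCGAG) start at positions 69, 142, 197.
XhoI cuts after the first base of each site, so after positions 69, 142, 197.
Vte96I sites (GCATGC) start at positions 29, 96.
Vte96I cuts after base 3 of each site, so after positions 31, 98.
Combined cut positions: 31, 69, 98, 142, 197.
Linear molecule, 5 cuts → 6 fragments:
  1–31 → 31 bp
  32–69 → 38 bp
  70–98 → 29 bp
  99–142 → 44 bp
  143–197 → 55 bp
  198–214 → 17 bp
Sorted largest to smallest: 55, 44, 38, 31, 29, 17 bp.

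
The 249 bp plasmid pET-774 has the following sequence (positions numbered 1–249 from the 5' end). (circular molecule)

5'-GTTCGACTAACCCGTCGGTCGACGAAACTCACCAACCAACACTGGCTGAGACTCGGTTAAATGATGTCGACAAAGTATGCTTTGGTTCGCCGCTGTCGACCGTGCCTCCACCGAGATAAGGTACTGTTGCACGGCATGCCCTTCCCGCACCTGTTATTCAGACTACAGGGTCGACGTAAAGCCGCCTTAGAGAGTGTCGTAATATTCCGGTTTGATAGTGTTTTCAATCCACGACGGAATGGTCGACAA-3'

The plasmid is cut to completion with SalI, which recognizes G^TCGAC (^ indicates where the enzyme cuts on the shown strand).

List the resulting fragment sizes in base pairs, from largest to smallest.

75, 72, 48, 29, 25 bp

SalI sites (GTCGAC) start at positions 18, 66, 95, 170, 242.
SalI cuts after the first base of each site, so after positions 18, 66, 95, 170, 242.
Circular molecule, 5 cuts → 5 fragments:
  19–66 → 48 bp
  67–95 → 29 bp
  96–170 → 75 bp
  171–242 → 72 bp
  243–249 then 1–18 → 7 + 18 = 25 bp
Sorted largest to smallest: 75, 72, 48, 29, 25 bp.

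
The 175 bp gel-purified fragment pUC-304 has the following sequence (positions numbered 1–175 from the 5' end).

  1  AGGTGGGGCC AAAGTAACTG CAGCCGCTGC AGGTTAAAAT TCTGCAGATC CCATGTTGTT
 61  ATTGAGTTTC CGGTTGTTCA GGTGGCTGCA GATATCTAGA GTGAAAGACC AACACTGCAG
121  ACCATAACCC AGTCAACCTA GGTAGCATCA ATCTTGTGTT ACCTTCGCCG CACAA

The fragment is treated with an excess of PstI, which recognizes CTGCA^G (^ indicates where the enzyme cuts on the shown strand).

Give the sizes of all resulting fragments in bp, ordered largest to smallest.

PstI sites (CTGCAG) start at positions 18, 27, 42, 86, 115.
PstI cuts after base 5 of each site (before the last base), so after positions 22, 31, 46, 90, 119.
Linear molecule, 5 cuts → 6 fragments:
  1–22 → 22 bp
  23–31 → 9 bp
  32–46 → 15 bp
  47–90 → 44 bp
  91–119 → 29 bp
  120–175 → 56 bp
Sorted largest to smallest: 56, 44, 29, 22, 15, 9 bp.

56, 44, 29, 22, 15, 9 bp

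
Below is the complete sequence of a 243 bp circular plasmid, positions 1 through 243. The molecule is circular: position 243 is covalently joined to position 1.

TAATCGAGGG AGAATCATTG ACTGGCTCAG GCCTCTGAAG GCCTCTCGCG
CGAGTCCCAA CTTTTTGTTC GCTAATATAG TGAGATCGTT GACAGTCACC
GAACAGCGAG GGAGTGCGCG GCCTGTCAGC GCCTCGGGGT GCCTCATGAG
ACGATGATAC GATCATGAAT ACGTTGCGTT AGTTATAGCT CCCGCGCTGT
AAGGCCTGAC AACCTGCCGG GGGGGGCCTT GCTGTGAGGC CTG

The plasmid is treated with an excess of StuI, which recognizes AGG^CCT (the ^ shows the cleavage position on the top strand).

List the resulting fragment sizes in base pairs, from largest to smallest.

StuI sites (AGGCCT) start at positions 29, 39, 202, 237.
StuI cuts after base 3 of each site, so after positions 31, 41, 204, 239.
Circular molecule, 4 cuts → 4 fragments:
  32–41 → 10 bp
  42–204 → 163 bp
  205–239 → 35 bp
  240–243 then 1–31 → 4 + 31 = 35 bp
Sorted largest to smallest: 163, 35, 35, 10 bp.

163, 35, 35, 10 bp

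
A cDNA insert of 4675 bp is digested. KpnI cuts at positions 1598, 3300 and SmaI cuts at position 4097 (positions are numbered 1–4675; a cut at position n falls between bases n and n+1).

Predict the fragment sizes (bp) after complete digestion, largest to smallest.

1702, 1598, 797, 578 bp

Combined cut positions (sorted): 1598, 3300, 4097.
Linear molecule, 3 cuts → 4 fragments:
  1598 − 0 = 1598 bp
  3300 − 1598 = 1702 bp
  4097 − 3300 = 797 bp
  4675 − 4097 = 578 bp
Sorted largest to smallest: 1702, 1598, 797, 578 bp.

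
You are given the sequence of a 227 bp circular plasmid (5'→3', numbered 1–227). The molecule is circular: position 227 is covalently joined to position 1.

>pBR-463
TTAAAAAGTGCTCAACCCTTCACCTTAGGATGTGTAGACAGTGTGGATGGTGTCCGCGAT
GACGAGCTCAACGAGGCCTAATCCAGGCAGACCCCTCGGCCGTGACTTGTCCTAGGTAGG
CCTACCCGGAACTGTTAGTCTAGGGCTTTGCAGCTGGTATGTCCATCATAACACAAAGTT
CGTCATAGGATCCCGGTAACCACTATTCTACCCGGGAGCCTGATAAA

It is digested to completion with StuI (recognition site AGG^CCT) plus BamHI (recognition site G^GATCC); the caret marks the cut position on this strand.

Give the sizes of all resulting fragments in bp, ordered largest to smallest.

StuI sites (AGGCCT) start at positions 74, 118.
StuI cuts after base 3 of each site, so after positions 76, 120.
The BamHI site (GGATCC) starts at position 188.
BamHI cuts after the first base of each site, so after position 188.
Combined cut positions: 76, 120, 188.
Circular molecule, 3 cuts → 3 fragments:
  77–120 → 44 bp
  121–188 → 68 bp
  189–227 then 1–76 → 39 + 76 = 115 bp
Sorted largest to smallest: 115, 68, 44 bp.

115, 68, 44 bp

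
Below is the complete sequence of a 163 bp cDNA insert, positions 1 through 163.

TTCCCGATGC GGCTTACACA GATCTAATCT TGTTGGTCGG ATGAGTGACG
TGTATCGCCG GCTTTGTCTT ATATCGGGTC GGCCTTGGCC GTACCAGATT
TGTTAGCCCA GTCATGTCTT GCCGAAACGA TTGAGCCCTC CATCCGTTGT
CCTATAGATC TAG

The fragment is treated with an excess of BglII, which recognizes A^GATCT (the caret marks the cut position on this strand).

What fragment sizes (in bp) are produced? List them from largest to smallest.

136, 20, 7 bp

BglII sites (AGATCT) start at positions 20, 156.
BglII cuts after the first base of each site, so after positions 20, 156.
Linear molecule, 2 cuts → 3 fragments:
  1–20 → 20 bp
  21–156 → 136 bp
  157–163 → 7 bp
Sorted largest to smallest: 136, 20, 7 bp.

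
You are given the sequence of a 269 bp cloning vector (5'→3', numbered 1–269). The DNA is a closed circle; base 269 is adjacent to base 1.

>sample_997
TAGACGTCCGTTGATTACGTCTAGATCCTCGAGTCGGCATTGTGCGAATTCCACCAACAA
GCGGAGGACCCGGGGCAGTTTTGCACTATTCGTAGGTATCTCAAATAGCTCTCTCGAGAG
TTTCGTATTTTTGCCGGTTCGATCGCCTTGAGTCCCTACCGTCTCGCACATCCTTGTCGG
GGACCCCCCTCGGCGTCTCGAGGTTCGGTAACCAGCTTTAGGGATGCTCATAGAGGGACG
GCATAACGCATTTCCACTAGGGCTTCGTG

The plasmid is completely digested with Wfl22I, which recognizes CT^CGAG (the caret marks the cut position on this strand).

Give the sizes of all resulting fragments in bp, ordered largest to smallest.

Wfl22I sites (CTCGAG) start at positions 28, 113, 197.
Wfl22I cuts after base 2 of each site, so after positions 29, 114, 198.
Circular molecule, 3 cuts → 3 fragments:
  30–114 → 85 bp
  115–198 → 84 bp
  199–269 then 1–29 → 71 + 29 = 100 bp
Sorted largest to smallest: 100, 85, 84 bp.

100, 85, 84 bp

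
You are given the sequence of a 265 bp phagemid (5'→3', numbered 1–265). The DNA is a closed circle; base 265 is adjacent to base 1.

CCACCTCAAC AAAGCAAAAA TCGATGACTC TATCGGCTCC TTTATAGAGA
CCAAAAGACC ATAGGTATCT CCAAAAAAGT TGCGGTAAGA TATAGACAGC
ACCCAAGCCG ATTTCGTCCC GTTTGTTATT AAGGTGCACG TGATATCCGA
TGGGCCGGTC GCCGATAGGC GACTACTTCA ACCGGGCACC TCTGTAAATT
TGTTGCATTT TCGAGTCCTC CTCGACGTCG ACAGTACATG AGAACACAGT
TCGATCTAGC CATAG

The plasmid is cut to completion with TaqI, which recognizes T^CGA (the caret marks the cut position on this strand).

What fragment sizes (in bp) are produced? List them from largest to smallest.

TaqI sites (TCGA) start at positions 21, 211, 222, 228, 251.
TaqI cuts after the first base of each site, so after positions 21, 211, 222, 228, 251.
Circular molecule, 5 cuts → 5 fragments:
  22–211 → 190 bp
  212–222 → 11 bp
  223–228 → 6 bp
  229–251 → 23 bp
  252–265 then 1–21 → 14 + 21 = 35 bp
Sorted largest to smallest: 190, 35, 23, 11, 6 bp.

190, 35, 23, 11, 6 bp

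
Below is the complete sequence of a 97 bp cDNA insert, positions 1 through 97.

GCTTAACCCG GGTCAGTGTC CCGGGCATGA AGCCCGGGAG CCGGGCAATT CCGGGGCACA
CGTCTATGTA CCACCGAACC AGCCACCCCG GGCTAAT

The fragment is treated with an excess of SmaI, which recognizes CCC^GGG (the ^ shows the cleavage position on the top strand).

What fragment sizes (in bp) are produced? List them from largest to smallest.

SmaI sites (CCCGGG) start at positions 7, 20, 33, 87.
SmaI cuts after base 3 of each site, so after positions 9, 22, 35, 89.
Linear molecule, 4 cuts → 5 fragments:
  1–9 → 9 bp
  10–22 → 13 bp
  23–35 → 13 bp
  36–89 → 54 bp
  90–97 → 8 bp
Sorted largest to smallest: 54, 13, 13, 9, 8 bp.

54, 13, 13, 9, 8 bp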